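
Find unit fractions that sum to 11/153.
1/14 + 1/2142

Greedy algorithm:
11/153: ceiling(153/11) = 14, use 1/14
1/2142: ceiling(2142/1) = 2142, use 1/2142
Result: 11/153 = 1/14 + 1/2142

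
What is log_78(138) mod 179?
132

Baby-step giant-step with step n = ⌈√179⌉ = 14.
Baby steps 78^j mod 179 (j:value) for j=0..13: 0:1, 1:78, 2:177, 3:23, 4:4, 5:133, 6:171, 7:92, 8:16, 9:174, 10:147, 11:10, 12:64, 13:159.
Giant-step multiplier: 78^(-14) ≡ 78^(178-14) = 78^164 ≡ 172 (mod 179).
Giant steps γ_i = 138·172^i mod 179: γ_0=138, γ_1=108, γ_2=139, γ_3=101, γ_4=9, γ_5=116, γ_6=83, γ_7=135, γ_8=129, γ_9=171 (in table at j=6).
x = i·n + j = 9·14 + 6 = 132.
Check: 78^132 ≡ 138 (mod 179).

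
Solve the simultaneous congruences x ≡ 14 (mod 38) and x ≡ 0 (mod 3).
90

Using Chinese Remainder Theorem:
M = 38 × 3 = 114
M1 = 3, M2 = 38
y1 = 3^(-1) mod 38 = 13
y2 = 38^(-1) mod 3 = 2
x = (14×3×13 + 0×38×2) mod 114 = 90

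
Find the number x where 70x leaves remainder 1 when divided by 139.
2

gcd(70, 139) = 1, so the inverse exists.
Extended Euclidean algorithm on (139, 70):
139 = 1 × 70 + 69  ⟹  69 = (1)·139 + (-1)·70
70 = 1 × 69 + 1  ⟹  1 = (-1)·139 + (2)·70
So (2)·70 ≡ 1 (mod 139), i.e. 70^(-1) ≡ 2 (mod 139).
Check: 70 × 2 = 140 ≡ 1 (mod 139)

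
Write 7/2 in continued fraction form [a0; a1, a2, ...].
[3; 2]

Euclidean algorithm steps:
7 = 3 × 2 + 1
2 = 2 × 1 + 0
Continued fraction: [3; 2]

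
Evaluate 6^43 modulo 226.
38

Repeated squaring. Binary of 43 = 101011.
6^1 ≡ 6 (mod 226); 6^2 ≡ 36 (mod 226); 6^4 ≡ 166 (mod 226); 6^8 ≡ 210 (mod 226); 6^16 ≡ 30 (mod 226); 6^32 ≡ 222 (mod 226)
6^43 = 6^1 × 6^2 × 6^8 × 6^32 ≡ 38 (mod 226)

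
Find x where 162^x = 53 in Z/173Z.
3

Baby-step giant-step with step n = ⌈√173⌉ = 14.
Baby steps 162^j mod 173 (j:value) for j=0..13: 0:1, 1:162, 2:121, 3:53, 4:109, 5:12, 6:41, 7:68, 8:117, 9:97, 10:144, 11:146, 12:124, 13:20.
h = 53 is already in the table at j=3, so x = 3.
Check: 162^3 ≡ 53 (mod 173).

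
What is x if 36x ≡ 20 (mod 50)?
x ≡ 20 (mod 25)

gcd(36, 50) = 2, which divides 20, so solutions exist.
Divide through by 2: 18x ≡ 10 (mod 25).
Find 18^(-1) mod 25 by the extended Euclidean algorithm:
25 = 1 × 18 + 7  ⟹  7 = (1)·25 + (-1)·18
18 = 2 × 7 + 4  ⟹  4 = (-2)·25 + (3)·18
7 = 1 × 4 + 3  ⟹  3 = (3)·25 + (-4)·18
4 = 1 × 3 + 1  ⟹  1 = (-5)·25 + (7)·18
So (7)·18 ≡ 1 (mod 25), i.e. 18^(-1) ≡ 7 (mod 25).
x ≡ 7 × 10 = 70 ≡ 20 (mod 25).
Check: 36 × 20 = 720 ≡ 20 (mod 50).
x ≡ 20 (mod 25), giving 2 solutions mod 50.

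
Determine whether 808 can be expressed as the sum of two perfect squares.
18² + 22² (a=18, b=22)

Factorization: 808 = 2^3 × 101
By Fermat: n is sum of two squares iff every prime p ≡ 3 (mod 4) appears to even power.
All primes ≡ 3 (mod 4) appear to even power.
Search a = 0, 1, 2, … for 808 - a² a perfect square: first hit at a = 18: 808 - 324 = 484 = 22².
808 = 18² + 22² = 324 + 484 ✓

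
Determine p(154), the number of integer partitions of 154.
60356673280

p(n) counts ways to write n as a sum of positive integers (order ignored).
Euler's pentagonal recurrence: p(k) = p(k-1) + p(k-2) - p(k-5) - p(k-7) + p(k-12) + p(k-15) - ... (offsets j(3j∓1)/2, signs ++--, p(0)=1, p(<0)=0).
DP table for k = 0..153: p(0)=1, p(1)=1, p(2)=2, p(3)=3, p(4)=5, p(5)=7, p(6)=11, p(7)=15, p(8)=22, p(9)=30, p(10)=42, p(11)=56, p(12)=77, p(13)=101, p(14)=135, p(15)=176, p(16)=231, p(17)=297, p(18)=385, p(19)=490, p(20)=627, p(21)=792, p(22)=1002, p(23)=1255, p(24)=1575, p(25)=1958, p(26)=2436, p(27)=3010, p(28)=3718, p(29)=4565, p(30)=5604, p(31)=6842, p(32)=8349, p(33)=10143, p(34)=12310, p(35)=14883, p(36)=17977, p(37)=21637, p(38)=26015, p(39)=31185, p(40)=37338, p(41)=44583, p(42)=53174, p(43)=63261, p(44)=75175, p(45)=89134, p(46)=105558, p(47)=124754, p(48)=147273, p(49)=173525, p(50)=204226, p(51)=239943, p(52)=281589, p(53)=329931, p(54)=386155, p(55)=451276, p(56)=526823, p(57)=614154, p(58)=715220, p(59)=831820, p(60)=966467, p(61)=1121505, p(62)=1300156, p(63)=1505499, p(64)=1741630, p(65)=2012558, p(66)=2323520, p(67)=2679689, p(68)=3087735, p(69)=3554345, p(70)=4087968, p(71)=4697205, p(72)=5392783, p(73)=6185689, p(74)=7089500, p(75)=8118264, p(76)=9289091, p(77)=10619863, p(78)=12132164, p(79)=13848650, p(80)=15796476, p(81)=18004327, p(82)=20506255, p(83)=23338469, p(84)=26543660, p(85)=30167357, p(86)=34262962, p(87)=38887673, p(88)=44108109, p(89)=49995925, p(90)=56634173, p(91)=64112359, p(92)=72533807, p(93)=82010177, p(94)=92669720, p(95)=104651419, p(96)=118114304, p(97)=133230930, p(98)=150198136, p(99)=169229875, p(100)=190569292, p(101)=214481126, p(102)=241265379, p(103)=271248950, p(104)=304801365, p(105)=342325709, p(106)=384276336, p(107)=431149389, p(108)=483502844, p(109)=541946240, p(110)=607163746, p(111)=679903203, p(112)=761002156, p(113)=851376628, p(114)=952050665, p(115)=1064144451, p(116)=1188908248, p(117)=1327710076, p(118)=1482074143, p(119)=1653668665, p(120)=1844349560, p(121)=2056148051, p(122)=2291320912, p(123)=2552338241, p(124)=2841940500, p(125)=3163127352, p(126)=3519222692, p(127)=3913864295, p(128)=4351078600, p(129)=4835271870, p(130)=5371315400, p(131)=5964539504, p(132)=6620830889, p(133)=7346629512, p(134)=8149040695, p(135)=9035836076, p(136)=10015581680, p(137)=11097645016, p(138)=12292341831, p(139)=13610949895, p(140)=15065878135, p(141)=16670689208, p(142)=18440293320, p(143)=20390982757, p(144)=22540654445, p(145)=24908858009, p(146)=27517052599, p(147)=30388671978, p(148)=33549419497, p(149)=37027355200, p(150)=40853235313, p(151)=45060624582, p(152)=49686288421, p(153)=54770336324.
Final step: p(154) = p(153) + p(152) - p(149) - p(147) + p(142) + p(139) - p(132) - p(128) + p(119) + p(114) - p(103) - p(97) + p(84) + p(77) - p(62) - p(54) + p(37) + p(28) - p(9)
= 54770336324 + 49686288421 - 37027355200 - 30388671978 + 18440293320 + 13610949895 - 6620830889 - 4351078600 + 1653668665 + 952050665 - 271248950 - 133230930 + 26543660 + 10619863 - 1300156 - 386155 + 21637 + 3718 - 30
= 60356673280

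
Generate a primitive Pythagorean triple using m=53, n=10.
(2709, 1060, 2909)

Euclid's formula: a = m² - n², b = 2mn, c = m² + n²
m = 53, n = 10
a = 53² - 10² = 2809 - 100 = 2709
b = 2 × 53 × 10 = 1060
c = 53² + 10² = 2809 + 100 = 2909
Verification: 2709² + 1060² = 7338681 + 1123600 = 8462281 = 2909² ✓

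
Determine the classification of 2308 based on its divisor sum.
deficient

Proper divisors of 2308: sum = 1 + 2 + 4 + 577 + 1154 = 1738
Since 1738 < 2308, 2308 is deficient.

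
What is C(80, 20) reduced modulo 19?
16

Using Lucas' theorem:
Write n=80 and k=20 in base 19:
n in base 19: [4, 4]
k in base 19: [1, 1]
C(80,20) mod 19 = ∏ C(n_i, k_i) mod 19
Digit binomials (mod 19): C(4,1) = 4; C(4,1) = 4
Product: 4 × 4 = 16 ≡ 16 (mod 19)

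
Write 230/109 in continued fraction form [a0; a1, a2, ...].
[2; 9, 12]

Euclidean algorithm steps:
230 = 2 × 109 + 12
109 = 9 × 12 + 1
12 = 12 × 1 + 0
Continued fraction: [2; 9, 12]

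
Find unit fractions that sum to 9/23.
1/3 + 1/18 + 1/414

Greedy algorithm:
9/23: ceiling(23/9) = 3, use 1/3
4/69: ceiling(69/4) = 18, use 1/18
1/414: ceiling(414/1) = 414, use 1/414
Result: 9/23 = 1/3 + 1/18 + 1/414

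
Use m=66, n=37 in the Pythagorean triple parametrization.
(2987, 4884, 5725)

Euclid's formula: a = m² - n², b = 2mn, c = m² + n²
m = 66, n = 37
a = 66² - 37² = 4356 - 1369 = 2987
b = 2 × 66 × 37 = 4884
c = 66² + 37² = 4356 + 1369 = 5725
Verification: 2987² + 4884² = 8922169 + 23853456 = 32775625 = 5725² ✓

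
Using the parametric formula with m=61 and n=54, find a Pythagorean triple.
(805, 6588, 6637)

Euclid's formula: a = m² - n², b = 2mn, c = m² + n²
m = 61, n = 54
a = 61² - 54² = 3721 - 2916 = 805
b = 2 × 61 × 54 = 6588
c = 61² + 54² = 3721 + 2916 = 6637
Verification: 805² + 6588² = 648025 + 43401744 = 44049769 = 6637² ✓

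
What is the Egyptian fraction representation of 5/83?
1/17 + 1/706 + 1/996166

Greedy algorithm:
5/83: ceiling(83/5) = 17, use 1/17
2/1411: ceiling(1411/2) = 706, use 1/706
1/996166: ceiling(996166/1) = 996166, use 1/996166
Result: 5/83 = 1/17 + 1/706 + 1/996166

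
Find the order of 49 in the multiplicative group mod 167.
83

167 is prime, so ord(49) divides φ(167) = 166.
Divisors of 166: 1, 2, 83, 166.
Repeated squaring: 49^1 ≡ 49, 49^2 ≡ 63, 49^4 ≡ 128, 49^8 ≡ 18, 49^16 ≡ 157, 49^32 ≡ 100, 49^64 ≡ 147, 49^128 ≡ 66 (mod 167).
Test 49^d mod 167 for each divisor d in increasing order:
49^1 ≡ 49
49^2 ≡ 63
49^83 = 49^64·49^16·49^2·49^1 ≡ 1  ← first divisor giving 1
The order is 83.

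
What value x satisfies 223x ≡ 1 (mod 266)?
167

gcd(223, 266) = 1, so the inverse exists.
Extended Euclidean algorithm on (266, 223):
266 = 1 × 223 + 43  ⟹  43 = (1)·266 + (-1)·223
223 = 5 × 43 + 8  ⟹  8 = (-5)·266 + (6)·223
43 = 5 × 8 + 3  ⟹  3 = (26)·266 + (-31)·223
8 = 2 × 3 + 2  ⟹  2 = (-57)·266 + (68)·223
3 = 1 × 2 + 1  ⟹  1 = (83)·266 + (-99)·223
So (-99)·223 ≡ 1 (mod 266), i.e. 223^(-1) ≡ -99 ≡ 167 (mod 266).
Check: 223 × 167 = 37241 ≡ 1 (mod 266)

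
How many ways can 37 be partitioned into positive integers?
21637

p(n) counts ways to write n as a sum of positive integers (order ignored).
Euler's pentagonal recurrence: p(k) = p(k-1) + p(k-2) - p(k-5) - p(k-7) + p(k-12) + p(k-15) - ... (offsets j(3j∓1)/2, signs ++--, p(0)=1, p(<0)=0).
DP table for k = 0..36: p(0)=1, p(1)=1, p(2)=2, p(3)=3, p(4)=5, p(5)=7, p(6)=11, p(7)=15, p(8)=22, p(9)=30, p(10)=42, p(11)=56, p(12)=77, p(13)=101, p(14)=135, p(15)=176, p(16)=231, p(17)=297, p(18)=385, p(19)=490, p(20)=627, p(21)=792, p(22)=1002, p(23)=1255, p(24)=1575, p(25)=1958, p(26)=2436, p(27)=3010, p(28)=3718, p(29)=4565, p(30)=5604, p(31)=6842, p(32)=8349, p(33)=10143, p(34)=12310, p(35)=14883, p(36)=17977.
Final step: p(37) = p(36) + p(35) - p(32) - p(30) + p(25) + p(22) - p(15) - p(11) + p(2)
= 17977 + 14883 - 8349 - 5604 + 1958 + 1002 - 176 - 56 + 2
= 21637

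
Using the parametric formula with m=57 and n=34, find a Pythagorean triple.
(2093, 3876, 4405)

Euclid's formula: a = m² - n², b = 2mn, c = m² + n²
m = 57, n = 34
a = 57² - 34² = 3249 - 1156 = 2093
b = 2 × 57 × 34 = 3876
c = 57² + 34² = 3249 + 1156 = 4405
Verification: 2093² + 3876² = 4380649 + 15023376 = 19404025 = 4405² ✓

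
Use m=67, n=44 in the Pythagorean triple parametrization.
(2553, 5896, 6425)

Euclid's formula: a = m² - n², b = 2mn, c = m² + n²
m = 67, n = 44
a = 67² - 44² = 4489 - 1936 = 2553
b = 2 × 67 × 44 = 5896
c = 67² + 44² = 4489 + 1936 = 6425
Verification: 2553² + 5896² = 6517809 + 34762816 = 41280625 = 6425² ✓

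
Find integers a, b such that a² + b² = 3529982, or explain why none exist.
Not possible

Factorization: 3529982 = 2 × 17 × 47^3
By Fermat: n is sum of two squares iff every prime p ≡ 3 (mod 4) appears to even power.
Prime(s) ≡ 3 (mod 4) with odd exponent: [(47, 3)]
Therefore 3529982 cannot be expressed as a² + b².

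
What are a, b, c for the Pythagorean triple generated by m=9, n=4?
(65, 72, 97)

Euclid's formula: a = m² - n², b = 2mn, c = m² + n²
m = 9, n = 4
a = 9² - 4² = 81 - 16 = 65
b = 2 × 9 × 4 = 72
c = 9² + 4² = 81 + 16 = 97
Verification: 65² + 72² = 4225 + 5184 = 9409 = 97² ✓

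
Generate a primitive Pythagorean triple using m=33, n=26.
(413, 1716, 1765)

Euclid's formula: a = m² - n², b = 2mn, c = m² + n²
m = 33, n = 26
a = 33² - 26² = 1089 - 676 = 413
b = 2 × 33 × 26 = 1716
c = 33² + 26² = 1089 + 676 = 1765
Verification: 413² + 1716² = 170569 + 2944656 = 3115225 = 1765² ✓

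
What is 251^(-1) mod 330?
71

gcd(251, 330) = 1, so the inverse exists.
Extended Euclidean algorithm on (330, 251):
330 = 1 × 251 + 79  ⟹  79 = (1)·330 + (-1)·251
251 = 3 × 79 + 14  ⟹  14 = (-3)·330 + (4)·251
79 = 5 × 14 + 9  ⟹  9 = (16)·330 + (-21)·251
14 = 1 × 9 + 5  ⟹  5 = (-19)·330 + (25)·251
9 = 1 × 5 + 4  ⟹  4 = (35)·330 + (-46)·251
5 = 1 × 4 + 1  ⟹  1 = (-54)·330 + (71)·251
So (71)·251 ≡ 1 (mod 330), i.e. 251^(-1) ≡ 71 (mod 330).
Check: 251 × 71 = 17821 ≡ 1 (mod 330)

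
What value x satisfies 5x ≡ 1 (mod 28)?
17

gcd(5, 28) = 1, so the inverse exists.
Extended Euclidean algorithm on (28, 5):
28 = 5 × 5 + 3  ⟹  3 = (1)·28 + (-5)·5
5 = 1 × 3 + 2  ⟹  2 = (-1)·28 + (6)·5
3 = 1 × 2 + 1  ⟹  1 = (2)·28 + (-11)·5
So (-11)·5 ≡ 1 (mod 28), i.e. 5^(-1) ≡ -11 ≡ 17 (mod 28).
Check: 5 × 17 = 85 ≡ 1 (mod 28)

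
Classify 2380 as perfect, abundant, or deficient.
abundant

Proper divisors of 2380: sum = 1 + 2 + 4 + 5 + 7 + 10 + 14 + 17 + ... + 340 + 476 + 595 + 1190 (23 divisors) = 3668
Since 3668 > 2380, 2380 is abundant.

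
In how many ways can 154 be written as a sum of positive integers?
60356673280

p(n) counts ways to write n as a sum of positive integers (order ignored).
Euler's pentagonal recurrence: p(k) = p(k-1) + p(k-2) - p(k-5) - p(k-7) + p(k-12) + p(k-15) - ... (offsets j(3j∓1)/2, signs ++--, p(0)=1, p(<0)=0).
DP table for k = 0..153: p(0)=1, p(1)=1, p(2)=2, p(3)=3, p(4)=5, p(5)=7, p(6)=11, p(7)=15, p(8)=22, p(9)=30, p(10)=42, p(11)=56, p(12)=77, p(13)=101, p(14)=135, p(15)=176, p(16)=231, p(17)=297, p(18)=385, p(19)=490, p(20)=627, p(21)=792, p(22)=1002, p(23)=1255, p(24)=1575, p(25)=1958, p(26)=2436, p(27)=3010, p(28)=3718, p(29)=4565, p(30)=5604, p(31)=6842, p(32)=8349, p(33)=10143, p(34)=12310, p(35)=14883, p(36)=17977, p(37)=21637, p(38)=26015, p(39)=31185, p(40)=37338, p(41)=44583, p(42)=53174, p(43)=63261, p(44)=75175, p(45)=89134, p(46)=105558, p(47)=124754, p(48)=147273, p(49)=173525, p(50)=204226, p(51)=239943, p(52)=281589, p(53)=329931, p(54)=386155, p(55)=451276, p(56)=526823, p(57)=614154, p(58)=715220, p(59)=831820, p(60)=966467, p(61)=1121505, p(62)=1300156, p(63)=1505499, p(64)=1741630, p(65)=2012558, p(66)=2323520, p(67)=2679689, p(68)=3087735, p(69)=3554345, p(70)=4087968, p(71)=4697205, p(72)=5392783, p(73)=6185689, p(74)=7089500, p(75)=8118264, p(76)=9289091, p(77)=10619863, p(78)=12132164, p(79)=13848650, p(80)=15796476, p(81)=18004327, p(82)=20506255, p(83)=23338469, p(84)=26543660, p(85)=30167357, p(86)=34262962, p(87)=38887673, p(88)=44108109, p(89)=49995925, p(90)=56634173, p(91)=64112359, p(92)=72533807, p(93)=82010177, p(94)=92669720, p(95)=104651419, p(96)=118114304, p(97)=133230930, p(98)=150198136, p(99)=169229875, p(100)=190569292, p(101)=214481126, p(102)=241265379, p(103)=271248950, p(104)=304801365, p(105)=342325709, p(106)=384276336, p(107)=431149389, p(108)=483502844, p(109)=541946240, p(110)=607163746, p(111)=679903203, p(112)=761002156, p(113)=851376628, p(114)=952050665, p(115)=1064144451, p(116)=1188908248, p(117)=1327710076, p(118)=1482074143, p(119)=1653668665, p(120)=1844349560, p(121)=2056148051, p(122)=2291320912, p(123)=2552338241, p(124)=2841940500, p(125)=3163127352, p(126)=3519222692, p(127)=3913864295, p(128)=4351078600, p(129)=4835271870, p(130)=5371315400, p(131)=5964539504, p(132)=6620830889, p(133)=7346629512, p(134)=8149040695, p(135)=9035836076, p(136)=10015581680, p(137)=11097645016, p(138)=12292341831, p(139)=13610949895, p(140)=15065878135, p(141)=16670689208, p(142)=18440293320, p(143)=20390982757, p(144)=22540654445, p(145)=24908858009, p(146)=27517052599, p(147)=30388671978, p(148)=33549419497, p(149)=37027355200, p(150)=40853235313, p(151)=45060624582, p(152)=49686288421, p(153)=54770336324.
Final step: p(154) = p(153) + p(152) - p(149) - p(147) + p(142) + p(139) - p(132) - p(128) + p(119) + p(114) - p(103) - p(97) + p(84) + p(77) - p(62) - p(54) + p(37) + p(28) - p(9)
= 54770336324 + 49686288421 - 37027355200 - 30388671978 + 18440293320 + 13610949895 - 6620830889 - 4351078600 + 1653668665 + 952050665 - 271248950 - 133230930 + 26543660 + 10619863 - 1300156 - 386155 + 21637 + 3718 - 30
= 60356673280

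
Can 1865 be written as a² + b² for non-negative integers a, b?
4² + 43² (a=4, b=43)

Factorization: 1865 = 5 × 373
By Fermat: n is sum of two squares iff every prime p ≡ 3 (mod 4) appears to even power.
All primes ≡ 3 (mod 4) appear to even power.
Search a = 0, 1, 2, … for 1865 - a² a perfect square: first hit at a = 4: 1865 - 16 = 1849 = 43².
1865 = 4² + 43² = 16 + 1849 ✓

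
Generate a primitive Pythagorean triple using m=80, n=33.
(5311, 5280, 7489)

Euclid's formula: a = m² - n², b = 2mn, c = m² + n²
m = 80, n = 33
a = 80² - 33² = 6400 - 1089 = 5311
b = 2 × 80 × 33 = 5280
c = 80² + 33² = 6400 + 1089 = 7489
Verification: 5311² + 5280² = 28206721 + 27878400 = 56085121 = 7489² ✓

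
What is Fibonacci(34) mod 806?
437

Matrix identity: Q^n = [[F_(n+1), F_n], [F_n, F_(n-1)]] with Q = [[1,1],[1,0]].
n = 34 = 100010₂. Square-and-multiply, entries mod 806:
Q^1 = [[1,1],[1,0]]
Q^2 = (Q^1)² = [[2,1],[1,1]]
Q^4 = (Q^2)² = [[5,3],[3,2]]
Q^8 = (Q^4)² = [[34,21],[21,13]]
Q^17 = (Q^8)²·Q = [[166,791],[791,181]]
Q^34 = (Q^17)² = [[377,437],[437,746]]
F_34 mod 806 = Q^34[0][1] = 437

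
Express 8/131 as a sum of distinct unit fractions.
1/17 + 1/446 + 1/331081 + 1/328843554602

Greedy algorithm:
8/131: ceiling(131/8) = 17, use 1/17
5/2227: ceiling(2227/5) = 446, use 1/446
3/993242: ceiling(993242/3) = 331081, use 1/331081
1/328843554602: ceiling(328843554602/1) = 328843554602, use 1/328843554602
Result: 8/131 = 1/17 + 1/446 + 1/331081 + 1/328843554602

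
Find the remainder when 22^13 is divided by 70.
22

Repeated squaring. Binary of 13 = 1101.
22^1 ≡ 22 (mod 70); 22^2 ≡ 64 (mod 70); 22^4 ≡ 36 (mod 70); 22^8 ≡ 36 (mod 70)
22^13 = 22^1 × 22^4 × 22^8 ≡ 22 (mod 70)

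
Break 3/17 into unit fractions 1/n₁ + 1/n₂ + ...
1/6 + 1/102

Greedy algorithm:
3/17: ceiling(17/3) = 6, use 1/6
1/102: ceiling(102/1) = 102, use 1/102
Result: 3/17 = 1/6 + 1/102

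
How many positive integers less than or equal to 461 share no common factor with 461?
460

461 = 461
φ(n) = n × ∏(1 - 1/p) for each prime p dividing n
φ(461) = 461 × (1 - 1/461) = 460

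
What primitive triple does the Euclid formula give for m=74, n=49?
(3075, 7252, 7877)

Euclid's formula: a = m² - n², b = 2mn, c = m² + n²
m = 74, n = 49
a = 74² - 49² = 5476 - 2401 = 3075
b = 2 × 74 × 49 = 7252
c = 74² + 49² = 5476 + 2401 = 7877
Verification: 3075² + 7252² = 9455625 + 52591504 = 62047129 = 7877² ✓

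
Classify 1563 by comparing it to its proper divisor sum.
deficient

Proper divisors of 1563: sum = 1 + 3 + 521 = 525
Since 525 < 1563, 1563 is deficient.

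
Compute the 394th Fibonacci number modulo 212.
179

Matrix identity: Q^n = [[F_(n+1), F_n], [F_n, F_(n-1)]] with Q = [[1,1],[1,0]].
n = 394 = 110001010₂. Square-and-multiply, entries mod 212:
Q^1 = [[1,1],[1,0]]
Q^3 = (Q^1)²·Q = [[3,2],[2,1]]
Q^6 = (Q^3)² = [[13,8],[8,5]]
Q^12 = (Q^6)² = [[21,144],[144,89]]
Q^24 = (Q^12)² = [[189,152],[152,37]]
Q^49 = (Q^24)²·Q = [[109,101],[101,8]]
Q^98 = (Q^49)² = [[34,157],[157,89]]
Q^197 = (Q^98)²·Q = [[172,153],[153,19]]
Q^394 = (Q^197)² = [[205,179],[179,26]]
F_394 mod 212 = Q^394[0][1] = 179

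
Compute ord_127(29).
126

127 is prime, so ord(29) divides φ(127) = 126.
Divisors of 126: 1, 2, 3, 6, 7, 9, 14, 18, 21, 42, 63, 126.
Repeated squaring: 29^1 ≡ 29, 29^2 ≡ 79, 29^4 ≡ 18, 29^8 ≡ 70, 29^16 ≡ 74, 29^32 ≡ 15, 29^64 ≡ 98 (mod 127).
Test 29^d mod 127 for each divisor d in increasing order:
29^1 ≡ 29
29^2 ≡ 79
29^3 = 29^2·29^1 ≡ 5
29^6 = 29^4·29^2 ≡ 25
29^7 = 29^4·29^2·29^1 ≡ 90
29^9 = 29^8·29^1 ≡ 125
29^14 = 29^8·29^4·29^2 ≡ 99
29^18 = 29^16·29^2 ≡ 4
29^21 = 29^16·29^4·29^1 ≡ 20
29^42 = 29^32·29^8·29^2 ≡ 19
29^63 = 29^32·29^16·29^8·29^4·29^2·29^1 ≡ 126
29^126 = 29^64·29^32·29^16·29^8·29^4·29^2 ≡ 1  ← first divisor giving 1
The order is 126.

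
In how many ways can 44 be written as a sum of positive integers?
75175

p(n) counts ways to write n as a sum of positive integers (order ignored).
Euler's pentagonal recurrence: p(k) = p(k-1) + p(k-2) - p(k-5) - p(k-7) + p(k-12) + p(k-15) - ... (offsets j(3j∓1)/2, signs ++--, p(0)=1, p(<0)=0).
DP table for k = 0..43: p(0)=1, p(1)=1, p(2)=2, p(3)=3, p(4)=5, p(5)=7, p(6)=11, p(7)=15, p(8)=22, p(9)=30, p(10)=42, p(11)=56, p(12)=77, p(13)=101, p(14)=135, p(15)=176, p(16)=231, p(17)=297, p(18)=385, p(19)=490, p(20)=627, p(21)=792, p(22)=1002, p(23)=1255, p(24)=1575, p(25)=1958, p(26)=2436, p(27)=3010, p(28)=3718, p(29)=4565, p(30)=5604, p(31)=6842, p(32)=8349, p(33)=10143, p(34)=12310, p(35)=14883, p(36)=17977, p(37)=21637, p(38)=26015, p(39)=31185, p(40)=37338, p(41)=44583, p(42)=53174, p(43)=63261.
Final step: p(44) = p(43) + p(42) - p(39) - p(37) + p(32) + p(29) - p(22) - p(18) + p(9) + p(4)
= 63261 + 53174 - 31185 - 21637 + 8349 + 4565 - 1002 - 385 + 30 + 5
= 75175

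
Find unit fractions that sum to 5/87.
1/18 + 1/522

Greedy algorithm:
5/87: ceiling(87/5) = 18, use 1/18
1/522: ceiling(522/1) = 522, use 1/522
Result: 5/87 = 1/18 + 1/522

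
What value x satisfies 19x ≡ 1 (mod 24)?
19

gcd(19, 24) = 1, so the inverse exists.
Extended Euclidean algorithm on (24, 19):
24 = 1 × 19 + 5  ⟹  5 = (1)·24 + (-1)·19
19 = 3 × 5 + 4  ⟹  4 = (-3)·24 + (4)·19
5 = 1 × 4 + 1  ⟹  1 = (4)·24 + (-5)·19
So (-5)·19 ≡ 1 (mod 24), i.e. 19^(-1) ≡ -5 ≡ 19 (mod 24).
Check: 19 × 19 = 361 ≡ 1 (mod 24)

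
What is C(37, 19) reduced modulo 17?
6

Using Lucas' theorem:
Write n=37 and k=19 in base 17:
n in base 17: [2, 3]
k in base 17: [1, 2]
C(37,19) mod 17 = ∏ C(n_i, k_i) mod 17
Digit binomials (mod 17): C(2,1) = 2; C(3,2) = 3
Product: 2 × 3 = 6 ≡ 6 (mod 17)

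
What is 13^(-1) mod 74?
57

gcd(13, 74) = 1, so the inverse exists.
Extended Euclidean algorithm on (74, 13):
74 = 5 × 13 + 9  ⟹  9 = (1)·74 + (-5)·13
13 = 1 × 9 + 4  ⟹  4 = (-1)·74 + (6)·13
9 = 2 × 4 + 1  ⟹  1 = (3)·74 + (-17)·13
So (-17)·13 ≡ 1 (mod 74), i.e. 13^(-1) ≡ -17 ≡ 57 (mod 74).
Check: 13 × 57 = 741 ≡ 1 (mod 74)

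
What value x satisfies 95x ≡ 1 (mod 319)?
272

gcd(95, 319) = 1, so the inverse exists.
Extended Euclidean algorithm on (319, 95):
319 = 3 × 95 + 34  ⟹  34 = (1)·319 + (-3)·95
95 = 2 × 34 + 27  ⟹  27 = (-2)·319 + (7)·95
34 = 1 × 27 + 7  ⟹  7 = (3)·319 + (-10)·95
27 = 3 × 7 + 6  ⟹  6 = (-11)·319 + (37)·95
7 = 1 × 6 + 1  ⟹  1 = (14)·319 + (-47)·95
So (-47)·95 ≡ 1 (mod 319), i.e. 95^(-1) ≡ -47 ≡ 272 (mod 319).
Check: 95 × 272 = 25840 ≡ 1 (mod 319)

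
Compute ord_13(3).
3

13 is prime, so ord(3) divides φ(13) = 12.
Divisors of 12: 1, 2, 3, 4, 6, 12.
Repeated squaring: 3^1 ≡ 3, 3^2 ≡ 9, 3^4 ≡ 3, 3^8 ≡ 9 (mod 13).
Test 3^d mod 13 for each divisor d in increasing order:
3^1 ≡ 3
3^2 ≡ 9
3^3 = 3^2·3^1 ≡ 1  ← first divisor giving 1
The order is 3.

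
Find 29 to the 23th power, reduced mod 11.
2

Repeated squaring. Binary of 23 = 10111.
29^1 ≡ 7 (mod 11); 29^2 ≡ 5 (mod 11); 29^4 ≡ 3 (mod 11); 29^8 ≡ 9 (mod 11); 29^16 ≡ 4 (mod 11)
29^23 = 29^1 × 29^2 × 29^4 × 29^16 ≡ 2 (mod 11)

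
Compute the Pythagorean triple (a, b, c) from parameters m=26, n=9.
(595, 468, 757)

Euclid's formula: a = m² - n², b = 2mn, c = m² + n²
m = 26, n = 9
a = 26² - 9² = 676 - 81 = 595
b = 2 × 26 × 9 = 468
c = 26² + 9² = 676 + 81 = 757
Verification: 595² + 468² = 354025 + 219024 = 573049 = 757² ✓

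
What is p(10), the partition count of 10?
42

p(n) counts ways to write n as a sum of positive integers (order ignored).
Examples: 10; 9 + 1; 8 + 2; 8 + 1 + 1; 7 + 3; ... (42 total)
p(10) = 42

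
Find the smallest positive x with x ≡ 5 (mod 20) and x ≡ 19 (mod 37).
685

Using Chinese Remainder Theorem:
M = 20 × 37 = 740
M1 = 37, M2 = 20
y1 = 37^(-1) mod 20 = 13
y2 = 20^(-1) mod 37 = 13
x = (5×37×13 + 19×20×13) mod 740 = 685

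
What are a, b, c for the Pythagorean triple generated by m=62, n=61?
(123, 7564, 7565)

Euclid's formula: a = m² - n², b = 2mn, c = m² + n²
m = 62, n = 61
a = 62² - 61² = 3844 - 3721 = 123
b = 2 × 62 × 61 = 7564
c = 62² + 61² = 3844 + 3721 = 7565
Verification: 123² + 7564² = 15129 + 57214096 = 57229225 = 7565² ✓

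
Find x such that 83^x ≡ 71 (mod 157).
28

Baby-step giant-step with step n = ⌈√157⌉ = 13.
Baby steps 83^j mod 157 (j:value) for j=0..12: 0:1, 1:83, 2:138, 3:150, 4:47, 5:133, 6:49, 7:142, 8:11, 9:128, 10:105, 11:80, 12:46.
Giant-step multiplier: 83^(-13) ≡ 83^(156-13) = 83^143 ≡ 22 (mod 157).
Giant steps γ_i = 71·22^i mod 157: γ_0=71, γ_1=149, γ_2=138 (in table at j=2).
x = i·n + j = 2·13 + 2 = 28.
Check: 83^28 ≡ 71 (mod 157).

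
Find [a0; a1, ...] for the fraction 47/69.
[0; 1, 2, 7, 3]

Euclidean algorithm steps:
47 = 0 × 69 + 47
69 = 1 × 47 + 22
47 = 2 × 22 + 3
22 = 7 × 3 + 1
3 = 3 × 1 + 0
Continued fraction: [0; 1, 2, 7, 3]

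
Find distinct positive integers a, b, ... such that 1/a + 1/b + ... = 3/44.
1/15 + 1/660

Greedy algorithm:
3/44: ceiling(44/3) = 15, use 1/15
1/660: ceiling(660/1) = 660, use 1/660
Result: 3/44 = 1/15 + 1/660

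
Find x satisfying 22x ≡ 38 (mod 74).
x ≡ 32 (mod 37)

gcd(22, 74) = 2, which divides 38, so solutions exist.
Divide through by 2: 11x ≡ 19 (mod 37).
Find 11^(-1) mod 37 by the extended Euclidean algorithm:
37 = 3 × 11 + 4  ⟹  4 = (1)·37 + (-3)·11
11 = 2 × 4 + 3  ⟹  3 = (-2)·37 + (7)·11
4 = 1 × 3 + 1  ⟹  1 = (3)·37 + (-10)·11
So (-10)·11 ≡ 1 (mod 37), i.e. 11^(-1) ≡ -10 ≡ 27 (mod 37).
x ≡ 27 × 19 = 513 ≡ 32 (mod 37).
Check: 22 × 32 = 704 ≡ 38 (mod 74).
x ≡ 32 (mod 37), giving 2 solutions mod 74.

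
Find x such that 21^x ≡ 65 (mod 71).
31

Baby-step giant-step with step n = ⌈√71⌉ = 9.
Baby steps 21^j mod 71 (j:value) for j=0..8: 0:1, 1:21, 2:15, 3:31, 4:12, 5:39, 6:38, 7:17, 8:2.
Giant-step multiplier: 21^(-9) ≡ 21^(70-9) = 21^61 ≡ 22 (mod 71).
Giant steps γ_i = 65·22^i mod 71: γ_0=65, γ_1=10, γ_2=7, γ_3=12 (in table at j=4).
x = i·n + j = 3·9 + 4 = 31.
Check: 21^31 ≡ 65 (mod 71).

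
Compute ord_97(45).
32

97 is prime, so ord(45) divides φ(97) = 96.
Divisors of 96: 1, 2, 3, 4, 6, 8, 12, 16, 24, 32, 48, 96.
Repeated squaring: 45^1 ≡ 45, 45^2 ≡ 85, 45^4 ≡ 47, 45^8 ≡ 75, 45^16 ≡ 96, 45^32 ≡ 1, 45^64 ≡ 1 (mod 97).
Test 45^d mod 97 for each divisor d in increasing order:
45^1 ≡ 45
45^2 ≡ 85
45^3 = 45^2·45^1 ≡ 42
45^4 ≡ 47
45^6 = 45^4·45^2 ≡ 18
45^8 ≡ 75
45^12 = 45^8·45^4 ≡ 33
45^16 ≡ 96
45^24 = 45^16·45^8 ≡ 22
45^32 ≡ 1  ← first divisor giving 1
The order is 32.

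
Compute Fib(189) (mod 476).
170

Matrix identity: Q^n = [[F_(n+1), F_n], [F_n, F_(n-1)]] with Q = [[1,1],[1,0]].
n = 189 = 10111101₂. Square-and-multiply, entries mod 476:
Q^1 = [[1,1],[1,0]]
Q^2 = (Q^1)² = [[2,1],[1,1]]
Q^5 = (Q^2)²·Q = [[8,5],[5,3]]
Q^11 = (Q^5)²·Q = [[144,89],[89,55]]
Q^23 = (Q^11)²·Q = [[196,97],[97,99]]
Q^47 = (Q^23)²·Q = [[280,225],[225,55]]
Q^94 = (Q^47)² = [[29,167],[167,338]]
Q^189 = (Q^94)²·Q = [[55,170],[170,361]]
F_189 mod 476 = Q^189[0][1] = 170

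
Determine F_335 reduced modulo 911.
610

Matrix identity: Q^n = [[F_(n+1), F_n], [F_n, F_(n-1)]] with Q = [[1,1],[1,0]].
n = 335 = 101001111₂. Square-and-multiply, entries mod 911:
Q^1 = [[1,1],[1,0]]
Q^2 = (Q^1)² = [[2,1],[1,1]]
Q^5 = (Q^2)²·Q = [[8,5],[5,3]]
Q^10 = (Q^5)² = [[89,55],[55,34]]
Q^20 = (Q^10)² = [[14,388],[388,537]]
Q^41 = (Q^20)²·Q = [[128,425],[425,614]]
Q^83 = (Q^41)²·Q = [[377,233],[233,144]]
Q^167 = (Q^83)²·Q = [[783,553],[553,230]]
Q^335 = (Q^167)²·Q = [[534,610],[610,835]]
F_335 mod 911 = Q^335[0][1] = 610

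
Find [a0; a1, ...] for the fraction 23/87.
[0; 3, 1, 3, 1, 1, 2]

Euclidean algorithm steps:
23 = 0 × 87 + 23
87 = 3 × 23 + 18
23 = 1 × 18 + 5
18 = 3 × 5 + 3
5 = 1 × 3 + 2
3 = 1 × 2 + 1
2 = 2 × 1 + 0
Continued fraction: [0; 3, 1, 3, 1, 1, 2]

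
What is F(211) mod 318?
5

Matrix identity: Q^n = [[F_(n+1), F_n], [F_n, F_(n-1)]] with Q = [[1,1],[1,0]].
n = 211 = 11010011₂. Square-and-multiply, entries mod 318:
Q^1 = [[1,1],[1,0]]
Q^3 = (Q^1)²·Q = [[3,2],[2,1]]
Q^6 = (Q^3)² = [[13,8],[8,5]]
Q^13 = (Q^6)²·Q = [[59,233],[233,144]]
Q^26 = (Q^13)² = [[212,235],[235,295]]
Q^52 = (Q^26)² = [[317,213],[213,104]]
Q^105 = (Q^52)²·Q = [[211,214],[214,315]]
Q^211 = (Q^105)²·Q = [[315,5],[5,310]]
F_211 mod 318 = Q^211[0][1] = 5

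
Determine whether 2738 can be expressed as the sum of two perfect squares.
23² + 47² (a=23, b=47)

Factorization: 2738 = 2 × 37^2
By Fermat: n is sum of two squares iff every prime p ≡ 3 (mod 4) appears to even power.
All primes ≡ 3 (mod 4) appear to even power.
Search a = 0, 1, 2, … for 2738 - a² a perfect square: first hit at a = 23: 2738 - 529 = 2209 = 47².
2738 = 23² + 47² = 529 + 2209 ✓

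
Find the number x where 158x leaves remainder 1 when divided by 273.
254

gcd(158, 273) = 1, so the inverse exists.
Extended Euclidean algorithm on (273, 158):
273 = 1 × 158 + 115  ⟹  115 = (1)·273 + (-1)·158
158 = 1 × 115 + 43  ⟹  43 = (-1)·273 + (2)·158
115 = 2 × 43 + 29  ⟹  29 = (3)·273 + (-5)·158
43 = 1 × 29 + 14  ⟹  14 = (-4)·273 + (7)·158
29 = 2 × 14 + 1  ⟹  1 = (11)·273 + (-19)·158
So (-19)·158 ≡ 1 (mod 273), i.e. 158^(-1) ≡ -19 ≡ 254 (mod 273).
Check: 158 × 254 = 40132 ≡ 1 (mod 273)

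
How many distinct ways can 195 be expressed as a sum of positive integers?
2580840212973

p(n) counts ways to write n as a sum of positive integers (order ignored).
Euler's pentagonal recurrence: p(k) = p(k-1) + p(k-2) - p(k-5) - p(k-7) + p(k-12) + p(k-15) - ... (offsets j(3j∓1)/2, signs ++--, p(0)=1, p(<0)=0).
DP table for k = 0..194: p(0)=1, p(1)=1, p(2)=2, p(3)=3, p(4)=5, p(5)=7, p(6)=11, p(7)=15, p(8)=22, p(9)=30, p(10)=42, p(11)=56, p(12)=77, p(13)=101, p(14)=135, p(15)=176, p(16)=231, p(17)=297, p(18)=385, p(19)=490, p(20)=627, p(21)=792, p(22)=1002, p(23)=1255, p(24)=1575, p(25)=1958, p(26)=2436, p(27)=3010, p(28)=3718, p(29)=4565, p(30)=5604, p(31)=6842, p(32)=8349, p(33)=10143, p(34)=12310, p(35)=14883, p(36)=17977, p(37)=21637, p(38)=26015, p(39)=31185, p(40)=37338, p(41)=44583, p(42)=53174, p(43)=63261, p(44)=75175, p(45)=89134, p(46)=105558, p(47)=124754, p(48)=147273, p(49)=173525, p(50)=204226, p(51)=239943, p(52)=281589, p(53)=329931, p(54)=386155, p(55)=451276, p(56)=526823, p(57)=614154, p(58)=715220, p(59)=831820, p(60)=966467, p(61)=1121505, p(62)=1300156, p(63)=1505499, p(64)=1741630, p(65)=2012558, p(66)=2323520, p(67)=2679689, p(68)=3087735, p(69)=3554345, p(70)=4087968, p(71)=4697205, p(72)=5392783, p(73)=6185689, p(74)=7089500, p(75)=8118264, p(76)=9289091, p(77)=10619863, p(78)=12132164, p(79)=13848650, p(80)=15796476, p(81)=18004327, p(82)=20506255, p(83)=23338469, p(84)=26543660, p(85)=30167357, p(86)=34262962, p(87)=38887673, p(88)=44108109, p(89)=49995925, p(90)=56634173, p(91)=64112359, p(92)=72533807, p(93)=82010177, p(94)=92669720, p(95)=104651419, p(96)=118114304, p(97)=133230930, p(98)=150198136, p(99)=169229875, p(100)=190569292, p(101)=214481126, p(102)=241265379, p(103)=271248950, p(104)=304801365, p(105)=342325709, p(106)=384276336, p(107)=431149389, p(108)=483502844, p(109)=541946240, p(110)=607163746, p(111)=679903203, p(112)=761002156, p(113)=851376628, p(114)=952050665, p(115)=1064144451, p(116)=1188908248, p(117)=1327710076, p(118)=1482074143, p(119)=1653668665, p(120)=1844349560, p(121)=2056148051, p(122)=2291320912, p(123)=2552338241, p(124)=2841940500, p(125)=3163127352, p(126)=3519222692, p(127)=3913864295, p(128)=4351078600, p(129)=4835271870, p(130)=5371315400, p(131)=5964539504, p(132)=6620830889, p(133)=7346629512, p(134)=8149040695, p(135)=9035836076, p(136)=10015581680, p(137)=11097645016, p(138)=12292341831, p(139)=13610949895, p(140)=15065878135, p(141)=16670689208, p(142)=18440293320, p(143)=20390982757, p(144)=22540654445, p(145)=24908858009, p(146)=27517052599, p(147)=30388671978, p(148)=33549419497, p(149)=37027355200, p(150)=40853235313, p(151)=45060624582, p(152)=49686288421, p(153)=54770336324, p(154)=60356673280, p(155)=66493182097, p(156)=73232243759, p(157)=80630964769, p(158)=88751778802, p(159)=97662728555, p(160)=107438159466, p(161)=118159068427, p(162)=129913904637, p(163)=142798995930, p(164)=156919475295, p(165)=172389800255, p(166)=189334822579, p(167)=207890420102, p(168)=228204732751, p(169)=250438925115, p(170)=274768617130, p(171)=301384802048, p(172)=330495499613, p(173)=362326859895, p(174)=397125074750, p(175)=435157697830, p(176)=476715857290, p(177)=522115831195, p(178)=571701605655, p(179)=625846753120, p(180)=684957390936, p(181)=749474411781, p(182)=819876908323, p(183)=896684817527, p(184)=980462880430, p(185)=1071823774337, p(186)=1171432692373, p(187)=1280011042268, p(188)=1398341745571, p(189)=1527273599625, p(190)=1667727404093, p(191)=1820701100652, p(192)=1987276856363, p(193)=2168627105469, p(194)=2366022741845.
Final step: p(195) = p(194) + p(193) - p(190) - p(188) + p(183) + p(180) - p(173) - p(169) + p(160) + p(155) - p(144) - p(138) + p(125) + p(118) - p(103) - p(95) + p(78) + p(69) - p(50) - p(40) + p(19) + p(8)
= 2366022741845 + 2168627105469 - 1667727404093 - 1398341745571 + 896684817527 + 684957390936 - 362326859895 - 250438925115 + 107438159466 + 66493182097 - 22540654445 - 12292341831 + 3163127352 + 1482074143 - 271248950 - 104651419 + 12132164 + 3554345 - 204226 - 37338 + 490 + 22
= 2580840212973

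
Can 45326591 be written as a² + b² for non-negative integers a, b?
Not possible

Factorization: 45326591 = 37 × 107^3
By Fermat: n is sum of two squares iff every prime p ≡ 3 (mod 4) appears to even power.
Prime(s) ≡ 3 (mod 4) with odd exponent: [(107, 3)]
Therefore 45326591 cannot be expressed as a² + b².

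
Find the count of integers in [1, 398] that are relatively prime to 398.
198

398 = 2 × 199
φ(n) = n × ∏(1 - 1/p) for each prime p dividing n
φ(398) = 398 × (1 - 1/2) × (1 - 1/199) = 198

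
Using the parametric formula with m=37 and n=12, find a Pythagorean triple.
(1225, 888, 1513)

Euclid's formula: a = m² - n², b = 2mn, c = m² + n²
m = 37, n = 12
a = 37² - 12² = 1369 - 144 = 1225
b = 2 × 37 × 12 = 888
c = 37² + 12² = 1369 + 144 = 1513
Verification: 1225² + 888² = 1500625 + 788544 = 2289169 = 1513² ✓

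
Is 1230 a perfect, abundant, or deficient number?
abundant

Proper divisors of 1230: sum = 1 + 2 + 3 + 5 + 6 + 10 + 15 + 30 + 41 + 82 + 123 + 205 + 246 + 410 + 615 = 1794
Since 1794 > 1230, 1230 is abundant.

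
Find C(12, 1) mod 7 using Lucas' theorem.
5

Using Lucas' theorem:
Write n=12 and k=1 in base 7:
n in base 7: [1, 5]
k in base 7: [0, 1]
C(12,1) mod 7 = ∏ C(n_i, k_i) mod 7
Digit binomials (mod 7): C(1,0) = 1; C(5,1) = 5
Product: 1 × 5 = 5 ≡ 5 (mod 7)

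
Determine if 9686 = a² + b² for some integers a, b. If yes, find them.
Not possible

Factorization: 9686 = 2 × 29 × 167
By Fermat: n is sum of two squares iff every prime p ≡ 3 (mod 4) appears to even power.
Prime(s) ≡ 3 (mod 4) with odd exponent: [(167, 1)]
Therefore 9686 cannot be expressed as a² + b².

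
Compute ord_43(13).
21

43 is prime, so ord(13) divides φ(43) = 42.
Divisors of 42: 1, 2, 3, 6, 7, 14, 21, 42.
Repeated squaring: 13^1 ≡ 13, 13^2 ≡ 40, 13^4 ≡ 9, 13^8 ≡ 38, 13^16 ≡ 25, 13^32 ≡ 23 (mod 43).
Test 13^d mod 43 for each divisor d in increasing order:
13^1 ≡ 13
13^2 ≡ 40
13^3 = 13^2·13^1 ≡ 4
13^6 = 13^4·13^2 ≡ 16
13^7 = 13^4·13^2·13^1 ≡ 36
13^14 = 13^8·13^4·13^2 ≡ 6
13^21 = 13^16·13^4·13^1 ≡ 1  ← first divisor giving 1
The order is 21.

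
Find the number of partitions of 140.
15065878135

p(n) counts ways to write n as a sum of positive integers (order ignored).
Euler's pentagonal recurrence: p(k) = p(k-1) + p(k-2) - p(k-5) - p(k-7) + p(k-12) + p(k-15) - ... (offsets j(3j∓1)/2, signs ++--, p(0)=1, p(<0)=0).
DP table for k = 0..139: p(0)=1, p(1)=1, p(2)=2, p(3)=3, p(4)=5, p(5)=7, p(6)=11, p(7)=15, p(8)=22, p(9)=30, p(10)=42, p(11)=56, p(12)=77, p(13)=101, p(14)=135, p(15)=176, p(16)=231, p(17)=297, p(18)=385, p(19)=490, p(20)=627, p(21)=792, p(22)=1002, p(23)=1255, p(24)=1575, p(25)=1958, p(26)=2436, p(27)=3010, p(28)=3718, p(29)=4565, p(30)=5604, p(31)=6842, p(32)=8349, p(33)=10143, p(34)=12310, p(35)=14883, p(36)=17977, p(37)=21637, p(38)=26015, p(39)=31185, p(40)=37338, p(41)=44583, p(42)=53174, p(43)=63261, p(44)=75175, p(45)=89134, p(46)=105558, p(47)=124754, p(48)=147273, p(49)=173525, p(50)=204226, p(51)=239943, p(52)=281589, p(53)=329931, p(54)=386155, p(55)=451276, p(56)=526823, p(57)=614154, p(58)=715220, p(59)=831820, p(60)=966467, p(61)=1121505, p(62)=1300156, p(63)=1505499, p(64)=1741630, p(65)=2012558, p(66)=2323520, p(67)=2679689, p(68)=3087735, p(69)=3554345, p(70)=4087968, p(71)=4697205, p(72)=5392783, p(73)=6185689, p(74)=7089500, p(75)=8118264, p(76)=9289091, p(77)=10619863, p(78)=12132164, p(79)=13848650, p(80)=15796476, p(81)=18004327, p(82)=20506255, p(83)=23338469, p(84)=26543660, p(85)=30167357, p(86)=34262962, p(87)=38887673, p(88)=44108109, p(89)=49995925, p(90)=56634173, p(91)=64112359, p(92)=72533807, p(93)=82010177, p(94)=92669720, p(95)=104651419, p(96)=118114304, p(97)=133230930, p(98)=150198136, p(99)=169229875, p(100)=190569292, p(101)=214481126, p(102)=241265379, p(103)=271248950, p(104)=304801365, p(105)=342325709, p(106)=384276336, p(107)=431149389, p(108)=483502844, p(109)=541946240, p(110)=607163746, p(111)=679903203, p(112)=761002156, p(113)=851376628, p(114)=952050665, p(115)=1064144451, p(116)=1188908248, p(117)=1327710076, p(118)=1482074143, p(119)=1653668665, p(120)=1844349560, p(121)=2056148051, p(122)=2291320912, p(123)=2552338241, p(124)=2841940500, p(125)=3163127352, p(126)=3519222692, p(127)=3913864295, p(128)=4351078600, p(129)=4835271870, p(130)=5371315400, p(131)=5964539504, p(132)=6620830889, p(133)=7346629512, p(134)=8149040695, p(135)=9035836076, p(136)=10015581680, p(137)=11097645016, p(138)=12292341831, p(139)=13610949895.
Final step: p(140) = p(139) + p(138) - p(135) - p(133) + p(128) + p(125) - p(118) - p(114) + p(105) + p(100) - p(89) - p(83) + p(70) + p(63) - p(48) - p(40) + p(23) + p(14)
= 13610949895 + 12292341831 - 9035836076 - 7346629512 + 4351078600 + 3163127352 - 1482074143 - 952050665 + 342325709 + 190569292 - 49995925 - 23338469 + 4087968 + 1505499 - 147273 - 37338 + 1255 + 135
= 15065878135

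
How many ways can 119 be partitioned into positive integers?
1653668665

p(n) counts ways to write n as a sum of positive integers (order ignored).
Euler's pentagonal recurrence: p(k) = p(k-1) + p(k-2) - p(k-5) - p(k-7) + p(k-12) + p(k-15) - ... (offsets j(3j∓1)/2, signs ++--, p(0)=1, p(<0)=0).
DP table for k = 0..118: p(0)=1, p(1)=1, p(2)=2, p(3)=3, p(4)=5, p(5)=7, p(6)=11, p(7)=15, p(8)=22, p(9)=30, p(10)=42, p(11)=56, p(12)=77, p(13)=101, p(14)=135, p(15)=176, p(16)=231, p(17)=297, p(18)=385, p(19)=490, p(20)=627, p(21)=792, p(22)=1002, p(23)=1255, p(24)=1575, p(25)=1958, p(26)=2436, p(27)=3010, p(28)=3718, p(29)=4565, p(30)=5604, p(31)=6842, p(32)=8349, p(33)=10143, p(34)=12310, p(35)=14883, p(36)=17977, p(37)=21637, p(38)=26015, p(39)=31185, p(40)=37338, p(41)=44583, p(42)=53174, p(43)=63261, p(44)=75175, p(45)=89134, p(46)=105558, p(47)=124754, p(48)=147273, p(49)=173525, p(50)=204226, p(51)=239943, p(52)=281589, p(53)=329931, p(54)=386155, p(55)=451276, p(56)=526823, p(57)=614154, p(58)=715220, p(59)=831820, p(60)=966467, p(61)=1121505, p(62)=1300156, p(63)=1505499, p(64)=1741630, p(65)=2012558, p(66)=2323520, p(67)=2679689, p(68)=3087735, p(69)=3554345, p(70)=4087968, p(71)=4697205, p(72)=5392783, p(73)=6185689, p(74)=7089500, p(75)=8118264, p(76)=9289091, p(77)=10619863, p(78)=12132164, p(79)=13848650, p(80)=15796476, p(81)=18004327, p(82)=20506255, p(83)=23338469, p(84)=26543660, p(85)=30167357, p(86)=34262962, p(87)=38887673, p(88)=44108109, p(89)=49995925, p(90)=56634173, p(91)=64112359, p(92)=72533807, p(93)=82010177, p(94)=92669720, p(95)=104651419, p(96)=118114304, p(97)=133230930, p(98)=150198136, p(99)=169229875, p(100)=190569292, p(101)=214481126, p(102)=241265379, p(103)=271248950, p(104)=304801365, p(105)=342325709, p(106)=384276336, p(107)=431149389, p(108)=483502844, p(109)=541946240, p(110)=607163746, p(111)=679903203, p(112)=761002156, p(113)=851376628, p(114)=952050665, p(115)=1064144451, p(116)=1188908248, p(117)=1327710076, p(118)=1482074143.
Final step: p(119) = p(118) + p(117) - p(114) - p(112) + p(107) + p(104) - p(97) - p(93) + p(84) + p(79) - p(68) - p(62) + p(49) + p(42) - p(27) - p(19) + p(2)
= 1482074143 + 1327710076 - 952050665 - 761002156 + 431149389 + 304801365 - 133230930 - 82010177 + 26543660 + 13848650 - 3087735 - 1300156 + 173525 + 53174 - 3010 - 490 + 2
= 1653668665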